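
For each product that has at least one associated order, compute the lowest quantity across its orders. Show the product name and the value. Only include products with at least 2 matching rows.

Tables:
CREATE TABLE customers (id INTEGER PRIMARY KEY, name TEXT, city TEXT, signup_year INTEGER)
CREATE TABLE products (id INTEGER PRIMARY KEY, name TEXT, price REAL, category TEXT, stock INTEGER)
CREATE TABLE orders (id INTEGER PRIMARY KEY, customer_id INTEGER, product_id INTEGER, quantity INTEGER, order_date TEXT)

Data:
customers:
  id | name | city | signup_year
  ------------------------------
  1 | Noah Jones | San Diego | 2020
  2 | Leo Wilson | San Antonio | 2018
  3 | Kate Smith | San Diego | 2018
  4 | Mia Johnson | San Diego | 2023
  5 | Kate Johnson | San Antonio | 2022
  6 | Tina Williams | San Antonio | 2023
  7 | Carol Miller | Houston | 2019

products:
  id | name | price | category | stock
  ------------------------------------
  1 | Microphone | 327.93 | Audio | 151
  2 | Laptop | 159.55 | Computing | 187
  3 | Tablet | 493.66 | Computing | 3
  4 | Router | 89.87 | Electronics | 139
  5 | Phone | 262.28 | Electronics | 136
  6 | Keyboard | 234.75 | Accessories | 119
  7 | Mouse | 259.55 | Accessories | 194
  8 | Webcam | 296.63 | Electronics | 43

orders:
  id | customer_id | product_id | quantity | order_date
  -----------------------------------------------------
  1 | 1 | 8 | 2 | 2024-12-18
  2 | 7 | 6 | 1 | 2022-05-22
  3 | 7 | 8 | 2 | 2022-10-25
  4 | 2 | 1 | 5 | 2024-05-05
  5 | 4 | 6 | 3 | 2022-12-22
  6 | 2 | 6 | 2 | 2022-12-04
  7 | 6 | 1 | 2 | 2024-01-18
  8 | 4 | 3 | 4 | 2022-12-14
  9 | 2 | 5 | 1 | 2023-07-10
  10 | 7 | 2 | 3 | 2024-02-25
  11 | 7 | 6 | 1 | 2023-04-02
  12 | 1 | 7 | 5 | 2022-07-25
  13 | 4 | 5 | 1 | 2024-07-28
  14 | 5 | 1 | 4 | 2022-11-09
SELECT p.name, MIN(c.quantity) AS min_quantity FROM orders c JOIN products p ON c.product_id = p.id GROUP BY p.id, p.name HAVING COUNT(*) >= 2

Execution result:
name | min_quantity
Microphone | 2
Phone | 1
Keyboard | 1
Webcam | 2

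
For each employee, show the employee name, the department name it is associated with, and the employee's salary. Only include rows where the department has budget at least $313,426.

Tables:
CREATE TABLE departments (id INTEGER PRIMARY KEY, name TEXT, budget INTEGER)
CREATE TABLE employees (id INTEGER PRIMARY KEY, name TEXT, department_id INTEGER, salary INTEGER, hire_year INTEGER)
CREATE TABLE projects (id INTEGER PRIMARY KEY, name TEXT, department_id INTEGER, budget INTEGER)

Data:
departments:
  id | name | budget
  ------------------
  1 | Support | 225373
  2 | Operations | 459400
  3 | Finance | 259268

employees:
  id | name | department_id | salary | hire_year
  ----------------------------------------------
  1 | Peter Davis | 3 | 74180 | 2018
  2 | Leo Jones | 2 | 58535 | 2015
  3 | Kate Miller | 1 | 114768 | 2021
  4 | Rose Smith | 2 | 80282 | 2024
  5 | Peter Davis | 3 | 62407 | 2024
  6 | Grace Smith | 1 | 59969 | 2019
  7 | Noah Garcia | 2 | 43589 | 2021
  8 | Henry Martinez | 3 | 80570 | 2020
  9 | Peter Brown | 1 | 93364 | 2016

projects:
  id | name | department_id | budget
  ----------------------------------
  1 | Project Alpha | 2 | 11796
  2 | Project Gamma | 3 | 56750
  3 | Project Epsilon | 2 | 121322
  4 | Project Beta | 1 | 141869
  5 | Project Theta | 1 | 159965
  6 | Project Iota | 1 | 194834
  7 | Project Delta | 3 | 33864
SELECT c.name, p.name AS department, c.salary FROM employees c JOIN departments p ON c.department_id = p.id WHERE p.budget >= 313426

Execution result:
name | department | salary
Leo Jones | Operations | 58535
Rose Smith | Operations | 80282
Noah Garcia | Operations | 43589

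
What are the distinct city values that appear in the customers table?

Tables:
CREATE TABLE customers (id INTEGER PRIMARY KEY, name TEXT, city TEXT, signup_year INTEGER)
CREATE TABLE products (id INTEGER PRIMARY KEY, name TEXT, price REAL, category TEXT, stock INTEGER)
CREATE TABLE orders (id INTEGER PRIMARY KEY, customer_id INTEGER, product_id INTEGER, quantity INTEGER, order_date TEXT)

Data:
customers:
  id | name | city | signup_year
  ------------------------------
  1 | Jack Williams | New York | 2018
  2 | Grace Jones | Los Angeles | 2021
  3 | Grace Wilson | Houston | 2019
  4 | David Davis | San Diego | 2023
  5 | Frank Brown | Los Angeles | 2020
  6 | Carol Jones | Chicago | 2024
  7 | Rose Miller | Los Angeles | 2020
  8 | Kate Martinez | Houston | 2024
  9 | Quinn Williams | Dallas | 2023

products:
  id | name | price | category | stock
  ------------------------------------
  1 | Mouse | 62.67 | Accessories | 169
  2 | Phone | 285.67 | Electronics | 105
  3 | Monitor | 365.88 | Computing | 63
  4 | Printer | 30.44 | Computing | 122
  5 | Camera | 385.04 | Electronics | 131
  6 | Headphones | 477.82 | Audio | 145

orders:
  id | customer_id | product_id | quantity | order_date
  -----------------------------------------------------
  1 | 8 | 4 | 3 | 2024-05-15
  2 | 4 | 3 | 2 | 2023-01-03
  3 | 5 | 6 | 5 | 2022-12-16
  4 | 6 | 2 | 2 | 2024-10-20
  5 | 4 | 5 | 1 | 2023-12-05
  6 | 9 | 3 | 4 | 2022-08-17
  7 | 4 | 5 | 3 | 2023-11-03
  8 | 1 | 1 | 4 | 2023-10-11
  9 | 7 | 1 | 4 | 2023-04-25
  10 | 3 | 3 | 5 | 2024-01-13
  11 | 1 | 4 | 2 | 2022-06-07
SELECT DISTINCT city FROM customers

Execution result:
city
New York
Los Angeles
Houston
San Diego
Chicago
Dallas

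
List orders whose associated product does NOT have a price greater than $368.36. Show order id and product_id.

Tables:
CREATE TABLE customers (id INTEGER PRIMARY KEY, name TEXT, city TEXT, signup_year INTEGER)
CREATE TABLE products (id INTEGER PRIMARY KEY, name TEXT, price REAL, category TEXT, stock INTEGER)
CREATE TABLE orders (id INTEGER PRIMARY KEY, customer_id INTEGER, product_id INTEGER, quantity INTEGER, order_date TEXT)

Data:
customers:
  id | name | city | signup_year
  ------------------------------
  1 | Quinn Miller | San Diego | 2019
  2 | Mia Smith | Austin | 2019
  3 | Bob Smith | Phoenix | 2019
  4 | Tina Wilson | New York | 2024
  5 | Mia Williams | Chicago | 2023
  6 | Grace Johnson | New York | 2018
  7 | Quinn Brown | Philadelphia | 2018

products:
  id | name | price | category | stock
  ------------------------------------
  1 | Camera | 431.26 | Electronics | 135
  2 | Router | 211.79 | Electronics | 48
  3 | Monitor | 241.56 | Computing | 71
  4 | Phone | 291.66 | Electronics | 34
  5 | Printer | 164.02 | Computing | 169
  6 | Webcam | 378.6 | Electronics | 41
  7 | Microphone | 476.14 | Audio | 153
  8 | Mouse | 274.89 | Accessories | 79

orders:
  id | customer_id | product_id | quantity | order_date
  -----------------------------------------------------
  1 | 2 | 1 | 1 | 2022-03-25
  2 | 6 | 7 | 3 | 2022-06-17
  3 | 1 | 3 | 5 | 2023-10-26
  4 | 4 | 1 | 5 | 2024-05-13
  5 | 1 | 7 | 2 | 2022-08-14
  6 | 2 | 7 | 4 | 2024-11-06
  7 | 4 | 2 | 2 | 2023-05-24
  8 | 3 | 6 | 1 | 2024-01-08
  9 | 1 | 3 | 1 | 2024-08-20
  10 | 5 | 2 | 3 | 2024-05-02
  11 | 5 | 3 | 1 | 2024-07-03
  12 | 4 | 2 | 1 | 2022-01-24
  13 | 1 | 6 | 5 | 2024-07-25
SELECT id, product_id FROM orders WHERE product_id NOT IN (SELECT id FROM products WHERE price > 368.36)

Execution result:
id | product_id
3 | 3
7 | 2
9 | 3
10 | 2
11 | 3
12 | 2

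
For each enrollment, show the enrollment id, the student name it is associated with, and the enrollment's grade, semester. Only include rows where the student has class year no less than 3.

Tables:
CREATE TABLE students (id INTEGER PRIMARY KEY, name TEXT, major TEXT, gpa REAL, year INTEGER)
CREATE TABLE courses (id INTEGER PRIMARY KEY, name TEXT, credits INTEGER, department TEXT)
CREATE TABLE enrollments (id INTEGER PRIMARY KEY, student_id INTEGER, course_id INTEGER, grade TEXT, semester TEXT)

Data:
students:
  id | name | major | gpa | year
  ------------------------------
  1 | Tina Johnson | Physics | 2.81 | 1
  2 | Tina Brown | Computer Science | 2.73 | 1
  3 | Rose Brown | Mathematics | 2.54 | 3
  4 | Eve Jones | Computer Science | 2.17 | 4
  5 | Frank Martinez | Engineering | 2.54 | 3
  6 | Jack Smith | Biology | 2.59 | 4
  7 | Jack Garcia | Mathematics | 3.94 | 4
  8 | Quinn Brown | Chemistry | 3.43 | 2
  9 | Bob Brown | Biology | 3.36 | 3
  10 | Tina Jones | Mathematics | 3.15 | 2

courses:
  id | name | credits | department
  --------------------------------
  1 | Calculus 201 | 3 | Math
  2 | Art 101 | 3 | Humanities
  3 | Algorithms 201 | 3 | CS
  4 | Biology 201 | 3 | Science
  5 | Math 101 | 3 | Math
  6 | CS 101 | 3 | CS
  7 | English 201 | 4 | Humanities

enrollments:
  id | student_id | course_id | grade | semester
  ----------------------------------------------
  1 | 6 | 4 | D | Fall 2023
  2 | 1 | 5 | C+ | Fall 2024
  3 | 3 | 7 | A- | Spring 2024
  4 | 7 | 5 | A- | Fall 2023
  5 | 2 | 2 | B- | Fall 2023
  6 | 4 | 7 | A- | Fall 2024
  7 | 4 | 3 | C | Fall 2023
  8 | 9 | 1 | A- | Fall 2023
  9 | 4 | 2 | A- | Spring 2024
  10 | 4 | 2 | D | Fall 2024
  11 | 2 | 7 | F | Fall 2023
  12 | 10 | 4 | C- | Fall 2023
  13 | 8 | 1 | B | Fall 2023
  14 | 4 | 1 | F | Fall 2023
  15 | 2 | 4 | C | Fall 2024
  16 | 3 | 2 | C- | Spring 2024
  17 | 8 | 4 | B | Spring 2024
SELECT c.id, p.name AS student, c.grade, c.semester FROM enrollments c JOIN students p ON c.student_id = p.id WHERE p.year >= 3

Execution result:
id | student | grade | semester
1 | Jack Smith | D | Fall 2023
3 | Rose Brown | A- | Spring 2024
4 | Jack Garcia | A- | Fall 2023
6 | Eve Jones | A- | Fall 2024
7 | Eve Jones | C | Fall 2023
8 | Bob Brown | A- | Fall 2023
9 | Eve Jones | A- | Spring 2024
10 | Eve Jones | D | Fall 2024
14 | Eve Jones | F | Fall 2023
16 | Rose Brown | C- | Spring 2024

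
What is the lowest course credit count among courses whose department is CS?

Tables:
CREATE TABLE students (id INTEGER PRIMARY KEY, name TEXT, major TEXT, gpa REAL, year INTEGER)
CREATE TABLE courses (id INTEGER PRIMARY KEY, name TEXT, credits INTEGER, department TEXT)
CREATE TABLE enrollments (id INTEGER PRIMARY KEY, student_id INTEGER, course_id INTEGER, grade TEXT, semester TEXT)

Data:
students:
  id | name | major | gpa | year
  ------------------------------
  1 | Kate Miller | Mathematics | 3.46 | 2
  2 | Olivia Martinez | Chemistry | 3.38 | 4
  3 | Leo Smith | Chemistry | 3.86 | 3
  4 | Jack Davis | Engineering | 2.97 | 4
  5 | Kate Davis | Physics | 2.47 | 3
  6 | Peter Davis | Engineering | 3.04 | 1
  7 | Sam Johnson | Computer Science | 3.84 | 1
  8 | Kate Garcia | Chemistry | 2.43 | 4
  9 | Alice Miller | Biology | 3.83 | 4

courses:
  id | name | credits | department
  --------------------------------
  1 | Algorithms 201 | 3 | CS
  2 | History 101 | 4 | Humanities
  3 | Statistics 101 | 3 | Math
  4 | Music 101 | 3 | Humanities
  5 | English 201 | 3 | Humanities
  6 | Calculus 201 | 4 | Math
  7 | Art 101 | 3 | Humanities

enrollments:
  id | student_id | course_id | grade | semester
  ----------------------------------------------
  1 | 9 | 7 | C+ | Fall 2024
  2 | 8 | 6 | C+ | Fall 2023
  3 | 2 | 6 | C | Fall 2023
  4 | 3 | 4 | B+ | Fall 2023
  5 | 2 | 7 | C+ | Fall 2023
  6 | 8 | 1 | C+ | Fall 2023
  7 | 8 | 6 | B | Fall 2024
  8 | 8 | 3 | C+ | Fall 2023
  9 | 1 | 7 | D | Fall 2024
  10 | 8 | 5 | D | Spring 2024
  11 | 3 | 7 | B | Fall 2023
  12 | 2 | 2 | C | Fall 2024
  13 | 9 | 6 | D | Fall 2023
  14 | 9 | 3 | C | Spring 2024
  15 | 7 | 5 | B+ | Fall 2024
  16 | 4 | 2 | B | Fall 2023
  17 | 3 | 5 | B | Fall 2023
SELECT MIN(credits) FROM courses WHERE department = 'CS'

Execution result:
3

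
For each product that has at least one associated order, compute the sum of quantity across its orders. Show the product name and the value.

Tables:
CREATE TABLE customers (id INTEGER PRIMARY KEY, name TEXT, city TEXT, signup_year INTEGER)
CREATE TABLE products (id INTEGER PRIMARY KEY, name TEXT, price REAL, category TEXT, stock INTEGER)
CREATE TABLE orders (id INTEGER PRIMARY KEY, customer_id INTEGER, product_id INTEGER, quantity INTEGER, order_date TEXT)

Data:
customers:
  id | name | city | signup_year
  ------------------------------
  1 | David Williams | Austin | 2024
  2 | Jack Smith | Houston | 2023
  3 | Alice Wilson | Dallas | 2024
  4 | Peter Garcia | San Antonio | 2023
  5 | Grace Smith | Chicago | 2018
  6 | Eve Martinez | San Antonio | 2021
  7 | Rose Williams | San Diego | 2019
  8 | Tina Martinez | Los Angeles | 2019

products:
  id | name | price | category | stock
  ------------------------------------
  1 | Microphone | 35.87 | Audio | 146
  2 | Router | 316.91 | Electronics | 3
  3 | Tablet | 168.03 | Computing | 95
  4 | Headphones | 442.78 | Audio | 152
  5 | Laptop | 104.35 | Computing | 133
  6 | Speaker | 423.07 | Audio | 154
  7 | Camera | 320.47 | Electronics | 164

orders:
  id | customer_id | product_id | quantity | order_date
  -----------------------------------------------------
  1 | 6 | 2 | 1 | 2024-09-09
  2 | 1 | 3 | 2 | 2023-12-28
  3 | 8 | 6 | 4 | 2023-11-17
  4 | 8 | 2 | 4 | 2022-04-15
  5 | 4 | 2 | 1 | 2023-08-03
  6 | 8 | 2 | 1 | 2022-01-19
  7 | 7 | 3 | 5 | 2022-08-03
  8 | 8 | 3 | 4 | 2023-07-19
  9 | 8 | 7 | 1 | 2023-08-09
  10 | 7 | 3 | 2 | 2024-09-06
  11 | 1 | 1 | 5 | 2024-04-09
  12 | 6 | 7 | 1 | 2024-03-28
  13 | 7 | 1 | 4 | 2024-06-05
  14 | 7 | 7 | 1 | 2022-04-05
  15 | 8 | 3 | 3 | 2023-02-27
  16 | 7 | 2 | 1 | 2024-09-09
SELECT p.name, SUM(c.quantity) AS sum_quantity FROM orders c JOIN products p ON c.product_id = p.id GROUP BY p.id, p.name

Execution result:
name | sum_quantity
Microphone | 9
Router | 8
Tablet | 16
Speaker | 4
Camera | 3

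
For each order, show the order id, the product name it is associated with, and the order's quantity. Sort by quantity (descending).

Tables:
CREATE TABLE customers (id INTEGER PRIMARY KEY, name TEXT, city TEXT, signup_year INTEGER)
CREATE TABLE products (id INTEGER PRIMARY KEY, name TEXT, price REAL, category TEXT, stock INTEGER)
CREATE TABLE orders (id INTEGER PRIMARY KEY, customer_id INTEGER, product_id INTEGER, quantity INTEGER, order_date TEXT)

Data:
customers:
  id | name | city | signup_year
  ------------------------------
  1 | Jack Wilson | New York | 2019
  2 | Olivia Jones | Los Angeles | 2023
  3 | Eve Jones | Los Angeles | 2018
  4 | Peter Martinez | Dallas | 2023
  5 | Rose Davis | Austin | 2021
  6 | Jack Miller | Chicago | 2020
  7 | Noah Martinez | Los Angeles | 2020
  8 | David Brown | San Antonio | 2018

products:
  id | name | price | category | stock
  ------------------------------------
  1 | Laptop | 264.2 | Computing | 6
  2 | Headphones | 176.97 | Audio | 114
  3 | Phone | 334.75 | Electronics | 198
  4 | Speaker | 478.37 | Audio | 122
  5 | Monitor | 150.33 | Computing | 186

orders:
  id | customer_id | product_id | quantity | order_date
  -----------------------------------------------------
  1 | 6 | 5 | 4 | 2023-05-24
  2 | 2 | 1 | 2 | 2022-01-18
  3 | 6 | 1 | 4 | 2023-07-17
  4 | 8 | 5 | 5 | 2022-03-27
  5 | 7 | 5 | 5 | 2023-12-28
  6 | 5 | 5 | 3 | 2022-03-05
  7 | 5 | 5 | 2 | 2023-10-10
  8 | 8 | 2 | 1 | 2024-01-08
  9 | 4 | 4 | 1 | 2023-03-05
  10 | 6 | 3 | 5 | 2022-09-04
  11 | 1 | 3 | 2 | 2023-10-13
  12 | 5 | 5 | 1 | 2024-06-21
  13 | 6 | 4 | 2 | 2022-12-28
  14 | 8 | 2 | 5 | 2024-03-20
SELECT c.id, p.name AS product, c.quantity FROM orders c JOIN products p ON c.product_id = p.id ORDER BY c.quantity DESC

Execution result:
id | product | quantity
4 | Monitor | 5
5 | Monitor | 5
10 | Phone | 5
14 | Headphones | 5
1 | Monitor | 4
3 | Laptop | 4
6 | Monitor | 3
2 | Laptop | 2
7 | Monitor | 2
11 | Phone | 2
13 | Speaker | 2
8 | Headphones | 1
9 | Speaker | 1
12 | Monitor | 1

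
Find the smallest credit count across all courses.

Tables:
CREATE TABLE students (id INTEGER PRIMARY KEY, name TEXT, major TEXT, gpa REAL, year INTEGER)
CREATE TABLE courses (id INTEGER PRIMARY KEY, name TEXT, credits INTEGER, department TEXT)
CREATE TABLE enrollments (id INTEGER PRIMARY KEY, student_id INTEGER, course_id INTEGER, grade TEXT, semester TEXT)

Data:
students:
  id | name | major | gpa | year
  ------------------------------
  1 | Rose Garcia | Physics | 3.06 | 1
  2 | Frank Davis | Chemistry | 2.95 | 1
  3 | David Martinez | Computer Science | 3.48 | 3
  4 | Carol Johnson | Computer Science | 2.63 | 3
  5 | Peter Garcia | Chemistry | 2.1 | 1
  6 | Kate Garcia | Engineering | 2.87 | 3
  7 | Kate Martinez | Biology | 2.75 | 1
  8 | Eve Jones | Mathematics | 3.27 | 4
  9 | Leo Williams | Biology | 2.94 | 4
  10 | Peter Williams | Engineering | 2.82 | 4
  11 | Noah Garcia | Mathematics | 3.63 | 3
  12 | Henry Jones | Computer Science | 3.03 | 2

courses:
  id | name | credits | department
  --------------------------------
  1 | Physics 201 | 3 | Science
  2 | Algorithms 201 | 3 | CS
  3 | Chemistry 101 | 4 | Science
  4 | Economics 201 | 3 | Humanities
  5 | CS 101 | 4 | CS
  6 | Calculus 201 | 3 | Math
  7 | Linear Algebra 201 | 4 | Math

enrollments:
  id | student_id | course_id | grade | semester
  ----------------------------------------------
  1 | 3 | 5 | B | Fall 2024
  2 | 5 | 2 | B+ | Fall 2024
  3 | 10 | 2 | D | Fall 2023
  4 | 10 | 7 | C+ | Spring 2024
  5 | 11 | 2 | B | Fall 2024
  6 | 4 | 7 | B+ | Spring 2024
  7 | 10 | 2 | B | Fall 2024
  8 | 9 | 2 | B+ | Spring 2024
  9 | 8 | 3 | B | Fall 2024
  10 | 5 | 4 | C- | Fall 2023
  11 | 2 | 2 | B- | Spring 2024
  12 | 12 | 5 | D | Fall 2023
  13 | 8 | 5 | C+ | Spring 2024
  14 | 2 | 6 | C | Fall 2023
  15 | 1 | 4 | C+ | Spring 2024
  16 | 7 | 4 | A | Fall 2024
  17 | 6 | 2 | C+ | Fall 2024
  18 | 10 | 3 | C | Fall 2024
SELECT MIN(credits) FROM courses

Execution result:
3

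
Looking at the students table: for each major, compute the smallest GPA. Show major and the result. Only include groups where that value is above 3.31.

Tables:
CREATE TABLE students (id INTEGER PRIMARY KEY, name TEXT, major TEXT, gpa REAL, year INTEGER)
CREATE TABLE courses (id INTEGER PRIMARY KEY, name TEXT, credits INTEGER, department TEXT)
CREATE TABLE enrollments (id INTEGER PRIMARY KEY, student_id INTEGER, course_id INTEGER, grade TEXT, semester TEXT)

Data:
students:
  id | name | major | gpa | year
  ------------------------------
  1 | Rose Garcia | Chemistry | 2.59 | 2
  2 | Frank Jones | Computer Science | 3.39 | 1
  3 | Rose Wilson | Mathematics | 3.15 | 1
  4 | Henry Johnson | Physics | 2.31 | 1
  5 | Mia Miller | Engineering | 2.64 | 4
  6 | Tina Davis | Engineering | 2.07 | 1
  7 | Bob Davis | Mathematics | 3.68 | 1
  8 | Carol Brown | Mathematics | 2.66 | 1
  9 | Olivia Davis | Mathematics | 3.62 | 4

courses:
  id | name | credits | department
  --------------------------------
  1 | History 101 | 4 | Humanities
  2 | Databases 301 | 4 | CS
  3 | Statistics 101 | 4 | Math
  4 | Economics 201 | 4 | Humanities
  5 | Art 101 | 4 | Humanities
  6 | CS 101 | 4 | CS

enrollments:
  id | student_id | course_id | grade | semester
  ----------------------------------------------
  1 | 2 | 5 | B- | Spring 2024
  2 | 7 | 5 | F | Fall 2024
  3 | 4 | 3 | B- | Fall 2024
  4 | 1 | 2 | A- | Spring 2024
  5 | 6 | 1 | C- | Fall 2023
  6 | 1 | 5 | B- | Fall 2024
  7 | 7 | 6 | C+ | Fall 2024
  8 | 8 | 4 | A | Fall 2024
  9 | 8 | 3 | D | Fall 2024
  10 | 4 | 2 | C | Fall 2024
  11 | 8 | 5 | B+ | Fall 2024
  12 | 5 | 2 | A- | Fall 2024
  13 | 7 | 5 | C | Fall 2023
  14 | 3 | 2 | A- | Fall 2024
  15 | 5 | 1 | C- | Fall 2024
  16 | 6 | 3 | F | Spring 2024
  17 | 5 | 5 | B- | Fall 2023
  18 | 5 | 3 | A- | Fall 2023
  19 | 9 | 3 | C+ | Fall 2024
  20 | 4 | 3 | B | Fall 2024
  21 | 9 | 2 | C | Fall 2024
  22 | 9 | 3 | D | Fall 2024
SELECT major, MIN(gpa) AS min_gpa FROM students GROUP BY major HAVING MIN(gpa) > 3.31

Execution result:
major | min_gpa
Computer Science | 3.39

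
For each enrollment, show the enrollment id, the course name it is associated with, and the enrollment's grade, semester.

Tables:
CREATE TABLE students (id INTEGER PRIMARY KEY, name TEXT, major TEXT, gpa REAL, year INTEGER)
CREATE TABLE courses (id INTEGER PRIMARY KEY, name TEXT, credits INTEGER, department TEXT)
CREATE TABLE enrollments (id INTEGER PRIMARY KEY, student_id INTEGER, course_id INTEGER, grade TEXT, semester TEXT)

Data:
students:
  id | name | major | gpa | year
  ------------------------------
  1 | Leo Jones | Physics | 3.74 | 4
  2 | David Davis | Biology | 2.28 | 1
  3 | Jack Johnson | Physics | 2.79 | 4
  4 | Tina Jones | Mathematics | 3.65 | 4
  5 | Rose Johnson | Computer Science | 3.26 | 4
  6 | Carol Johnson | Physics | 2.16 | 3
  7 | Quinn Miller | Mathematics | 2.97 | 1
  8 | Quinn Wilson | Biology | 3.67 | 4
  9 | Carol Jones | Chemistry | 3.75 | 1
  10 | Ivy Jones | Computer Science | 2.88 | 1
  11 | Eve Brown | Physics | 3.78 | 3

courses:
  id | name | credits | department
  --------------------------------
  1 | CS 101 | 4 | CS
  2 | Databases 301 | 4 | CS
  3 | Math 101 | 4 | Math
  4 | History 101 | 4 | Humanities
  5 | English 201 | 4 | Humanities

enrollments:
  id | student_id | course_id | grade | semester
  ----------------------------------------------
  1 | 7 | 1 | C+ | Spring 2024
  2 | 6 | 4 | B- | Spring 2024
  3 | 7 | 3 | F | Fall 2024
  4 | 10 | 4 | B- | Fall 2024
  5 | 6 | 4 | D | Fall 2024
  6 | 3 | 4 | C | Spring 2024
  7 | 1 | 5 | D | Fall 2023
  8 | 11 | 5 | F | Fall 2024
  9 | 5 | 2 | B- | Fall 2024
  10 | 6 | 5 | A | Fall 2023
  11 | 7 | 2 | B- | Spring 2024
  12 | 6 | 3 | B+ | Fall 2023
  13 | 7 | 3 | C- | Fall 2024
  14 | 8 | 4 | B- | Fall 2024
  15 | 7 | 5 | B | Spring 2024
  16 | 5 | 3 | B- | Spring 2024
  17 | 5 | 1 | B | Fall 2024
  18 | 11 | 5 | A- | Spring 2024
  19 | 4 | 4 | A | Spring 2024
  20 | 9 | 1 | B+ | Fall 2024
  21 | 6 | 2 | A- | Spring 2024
SELECT c.id, p.name AS course, c.grade, c.semester FROM enrollments c JOIN courses p ON c.course_id = p.id

Execution result:
id | course | grade | semester
1 | CS 101 | C+ | Spring 2024
2 | History 101 | B- | Spring 2024
3 | Math 101 | F | Fall 2024
4 | History 101 | B- | Fall 2024
5 | History 101 | D | Fall 2024
6 | History 101 | C | Spring 2024
7 | English 201 | D | Fall 2023
8 | English 201 | F | Fall 2024
9 | Databases 301 | B- | Fall 2024
10 | English 201 | A | Fall 2023
11 | Databases 301 | B- | Spring 2024
12 | Math 101 | B+ | Fall 2023
13 | Math 101 | C- | Fall 2024
14 | History 101 | B- | Fall 2024
15 | English 201 | B | Spring 2024
16 | Math 101 | B- | Spring 2024
17 | CS 101 | B | Fall 2024
18 | English 201 | A- | Spring 2024
19 | History 101 | A | Spring 2024
20 | CS 101 | B+ | Fall 2024
21 | Databases 301 | A- | Spring 2024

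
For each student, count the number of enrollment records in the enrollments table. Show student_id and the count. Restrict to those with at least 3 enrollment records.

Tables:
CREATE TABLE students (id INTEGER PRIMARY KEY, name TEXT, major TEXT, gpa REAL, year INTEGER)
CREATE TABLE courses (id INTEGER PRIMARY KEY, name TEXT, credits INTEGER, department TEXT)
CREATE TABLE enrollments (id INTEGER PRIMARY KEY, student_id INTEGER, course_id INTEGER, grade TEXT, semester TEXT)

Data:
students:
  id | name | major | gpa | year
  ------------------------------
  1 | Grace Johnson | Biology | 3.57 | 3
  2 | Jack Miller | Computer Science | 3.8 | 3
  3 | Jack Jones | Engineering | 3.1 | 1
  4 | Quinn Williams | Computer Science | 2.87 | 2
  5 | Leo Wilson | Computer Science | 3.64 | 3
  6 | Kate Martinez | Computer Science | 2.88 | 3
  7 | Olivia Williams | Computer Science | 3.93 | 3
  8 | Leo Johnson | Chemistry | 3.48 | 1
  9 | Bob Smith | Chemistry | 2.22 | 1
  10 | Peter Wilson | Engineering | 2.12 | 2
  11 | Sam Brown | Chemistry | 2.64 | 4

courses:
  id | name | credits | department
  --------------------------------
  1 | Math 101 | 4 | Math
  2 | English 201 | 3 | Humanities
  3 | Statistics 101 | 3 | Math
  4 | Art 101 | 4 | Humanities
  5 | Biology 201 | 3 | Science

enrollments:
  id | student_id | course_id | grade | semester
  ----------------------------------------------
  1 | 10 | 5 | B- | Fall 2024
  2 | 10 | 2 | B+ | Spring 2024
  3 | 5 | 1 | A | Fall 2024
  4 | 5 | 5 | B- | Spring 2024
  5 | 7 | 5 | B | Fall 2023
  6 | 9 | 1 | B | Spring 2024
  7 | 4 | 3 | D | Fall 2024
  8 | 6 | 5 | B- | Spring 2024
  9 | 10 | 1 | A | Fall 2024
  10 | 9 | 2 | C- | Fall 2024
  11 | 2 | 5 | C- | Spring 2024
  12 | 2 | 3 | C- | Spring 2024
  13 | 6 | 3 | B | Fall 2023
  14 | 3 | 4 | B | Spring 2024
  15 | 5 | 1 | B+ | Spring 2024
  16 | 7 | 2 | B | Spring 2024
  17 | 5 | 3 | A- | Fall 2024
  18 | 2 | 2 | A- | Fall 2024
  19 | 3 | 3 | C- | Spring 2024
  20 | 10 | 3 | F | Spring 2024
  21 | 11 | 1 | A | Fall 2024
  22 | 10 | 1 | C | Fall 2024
SELECT student_id, COUNT(*) AS enrollment_count FROM enrollments GROUP BY student_id HAVING COUNT(*) >= 3

Execution result:
student_id | enrollment_count
2 | 3
5 | 4
10 | 5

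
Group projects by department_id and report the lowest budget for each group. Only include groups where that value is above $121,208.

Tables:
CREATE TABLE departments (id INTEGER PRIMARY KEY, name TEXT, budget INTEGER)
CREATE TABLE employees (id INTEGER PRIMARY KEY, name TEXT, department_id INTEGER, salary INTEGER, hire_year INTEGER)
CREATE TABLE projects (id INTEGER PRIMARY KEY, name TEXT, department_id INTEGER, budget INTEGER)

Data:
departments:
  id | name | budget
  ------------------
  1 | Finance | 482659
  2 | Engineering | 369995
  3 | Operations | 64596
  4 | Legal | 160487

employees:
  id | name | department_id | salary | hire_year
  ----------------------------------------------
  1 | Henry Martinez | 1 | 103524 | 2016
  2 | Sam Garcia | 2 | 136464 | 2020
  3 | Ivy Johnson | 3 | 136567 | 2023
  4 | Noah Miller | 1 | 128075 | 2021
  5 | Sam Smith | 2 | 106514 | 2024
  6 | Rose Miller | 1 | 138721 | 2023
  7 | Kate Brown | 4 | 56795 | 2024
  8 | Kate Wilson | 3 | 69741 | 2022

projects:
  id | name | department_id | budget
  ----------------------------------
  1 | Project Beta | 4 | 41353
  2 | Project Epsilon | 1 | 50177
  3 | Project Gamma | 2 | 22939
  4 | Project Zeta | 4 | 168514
SELECT department_id, MIN(budget) AS min_budget FROM projects GROUP BY department_id HAVING MIN(budget) > 121208

Execution result:
(no rows)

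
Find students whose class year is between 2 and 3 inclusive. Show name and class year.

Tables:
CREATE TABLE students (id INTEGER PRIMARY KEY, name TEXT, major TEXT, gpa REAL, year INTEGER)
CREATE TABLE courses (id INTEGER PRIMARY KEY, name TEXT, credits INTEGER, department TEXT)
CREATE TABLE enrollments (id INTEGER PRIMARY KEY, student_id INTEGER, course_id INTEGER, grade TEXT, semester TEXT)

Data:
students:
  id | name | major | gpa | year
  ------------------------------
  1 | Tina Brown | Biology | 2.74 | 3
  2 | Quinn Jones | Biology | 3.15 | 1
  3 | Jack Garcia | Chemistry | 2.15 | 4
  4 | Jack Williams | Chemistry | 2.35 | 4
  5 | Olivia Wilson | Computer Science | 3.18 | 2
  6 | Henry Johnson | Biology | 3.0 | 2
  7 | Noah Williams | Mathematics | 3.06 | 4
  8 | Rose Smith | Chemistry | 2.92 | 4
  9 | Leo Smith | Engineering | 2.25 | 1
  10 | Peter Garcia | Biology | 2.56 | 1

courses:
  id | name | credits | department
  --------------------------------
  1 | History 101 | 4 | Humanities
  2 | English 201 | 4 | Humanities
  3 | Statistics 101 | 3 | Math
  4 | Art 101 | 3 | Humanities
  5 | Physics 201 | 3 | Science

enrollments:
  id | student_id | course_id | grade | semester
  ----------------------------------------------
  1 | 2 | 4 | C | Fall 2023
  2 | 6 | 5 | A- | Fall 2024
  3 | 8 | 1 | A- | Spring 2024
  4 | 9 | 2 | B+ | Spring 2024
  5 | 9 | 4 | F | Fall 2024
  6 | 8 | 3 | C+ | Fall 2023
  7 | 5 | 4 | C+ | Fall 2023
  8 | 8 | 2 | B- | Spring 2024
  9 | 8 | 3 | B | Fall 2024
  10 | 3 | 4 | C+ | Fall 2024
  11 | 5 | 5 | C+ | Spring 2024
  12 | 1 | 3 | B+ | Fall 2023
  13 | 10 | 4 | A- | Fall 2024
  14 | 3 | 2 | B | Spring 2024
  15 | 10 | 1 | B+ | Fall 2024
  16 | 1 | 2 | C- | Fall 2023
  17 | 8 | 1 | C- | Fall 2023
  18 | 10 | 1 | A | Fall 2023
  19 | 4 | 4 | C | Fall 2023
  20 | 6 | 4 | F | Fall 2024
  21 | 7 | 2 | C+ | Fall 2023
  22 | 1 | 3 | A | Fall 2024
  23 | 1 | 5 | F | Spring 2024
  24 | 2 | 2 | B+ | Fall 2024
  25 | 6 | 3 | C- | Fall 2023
SELECT name, year FROM students WHERE year BETWEEN 2 AND 3

Execution result:
name | year
Tina Brown | 3
Olivia Wilson | 2
Henry Johnson | 2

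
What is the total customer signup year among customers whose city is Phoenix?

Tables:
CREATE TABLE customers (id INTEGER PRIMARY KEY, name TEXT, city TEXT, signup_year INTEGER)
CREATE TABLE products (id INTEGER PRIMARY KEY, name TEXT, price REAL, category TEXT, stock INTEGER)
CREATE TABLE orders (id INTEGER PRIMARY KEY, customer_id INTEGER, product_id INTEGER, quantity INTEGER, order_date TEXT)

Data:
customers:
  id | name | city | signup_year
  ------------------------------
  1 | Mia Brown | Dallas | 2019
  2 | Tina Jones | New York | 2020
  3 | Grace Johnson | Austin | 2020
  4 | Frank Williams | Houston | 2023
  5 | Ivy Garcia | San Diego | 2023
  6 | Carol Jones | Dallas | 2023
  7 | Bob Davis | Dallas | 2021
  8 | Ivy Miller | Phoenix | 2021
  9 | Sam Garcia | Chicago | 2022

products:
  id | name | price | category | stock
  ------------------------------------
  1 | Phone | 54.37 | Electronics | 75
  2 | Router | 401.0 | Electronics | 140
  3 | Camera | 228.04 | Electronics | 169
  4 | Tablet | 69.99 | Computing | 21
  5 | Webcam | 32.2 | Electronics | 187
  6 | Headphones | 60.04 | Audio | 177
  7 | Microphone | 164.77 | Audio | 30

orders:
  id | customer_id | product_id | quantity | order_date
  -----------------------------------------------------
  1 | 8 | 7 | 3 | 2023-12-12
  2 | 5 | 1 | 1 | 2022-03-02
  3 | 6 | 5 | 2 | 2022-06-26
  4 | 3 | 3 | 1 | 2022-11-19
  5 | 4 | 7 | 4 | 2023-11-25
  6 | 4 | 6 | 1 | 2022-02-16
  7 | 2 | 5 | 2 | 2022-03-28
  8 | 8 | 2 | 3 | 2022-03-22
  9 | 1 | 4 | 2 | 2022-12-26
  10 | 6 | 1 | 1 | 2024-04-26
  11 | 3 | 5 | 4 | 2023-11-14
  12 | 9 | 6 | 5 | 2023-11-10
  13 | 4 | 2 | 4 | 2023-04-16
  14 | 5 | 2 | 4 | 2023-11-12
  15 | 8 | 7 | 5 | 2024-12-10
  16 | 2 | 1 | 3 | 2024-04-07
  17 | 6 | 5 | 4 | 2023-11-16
SELECT SUM(signup_year) FROM customers WHERE city = 'Phoenix'

Execution result:
2021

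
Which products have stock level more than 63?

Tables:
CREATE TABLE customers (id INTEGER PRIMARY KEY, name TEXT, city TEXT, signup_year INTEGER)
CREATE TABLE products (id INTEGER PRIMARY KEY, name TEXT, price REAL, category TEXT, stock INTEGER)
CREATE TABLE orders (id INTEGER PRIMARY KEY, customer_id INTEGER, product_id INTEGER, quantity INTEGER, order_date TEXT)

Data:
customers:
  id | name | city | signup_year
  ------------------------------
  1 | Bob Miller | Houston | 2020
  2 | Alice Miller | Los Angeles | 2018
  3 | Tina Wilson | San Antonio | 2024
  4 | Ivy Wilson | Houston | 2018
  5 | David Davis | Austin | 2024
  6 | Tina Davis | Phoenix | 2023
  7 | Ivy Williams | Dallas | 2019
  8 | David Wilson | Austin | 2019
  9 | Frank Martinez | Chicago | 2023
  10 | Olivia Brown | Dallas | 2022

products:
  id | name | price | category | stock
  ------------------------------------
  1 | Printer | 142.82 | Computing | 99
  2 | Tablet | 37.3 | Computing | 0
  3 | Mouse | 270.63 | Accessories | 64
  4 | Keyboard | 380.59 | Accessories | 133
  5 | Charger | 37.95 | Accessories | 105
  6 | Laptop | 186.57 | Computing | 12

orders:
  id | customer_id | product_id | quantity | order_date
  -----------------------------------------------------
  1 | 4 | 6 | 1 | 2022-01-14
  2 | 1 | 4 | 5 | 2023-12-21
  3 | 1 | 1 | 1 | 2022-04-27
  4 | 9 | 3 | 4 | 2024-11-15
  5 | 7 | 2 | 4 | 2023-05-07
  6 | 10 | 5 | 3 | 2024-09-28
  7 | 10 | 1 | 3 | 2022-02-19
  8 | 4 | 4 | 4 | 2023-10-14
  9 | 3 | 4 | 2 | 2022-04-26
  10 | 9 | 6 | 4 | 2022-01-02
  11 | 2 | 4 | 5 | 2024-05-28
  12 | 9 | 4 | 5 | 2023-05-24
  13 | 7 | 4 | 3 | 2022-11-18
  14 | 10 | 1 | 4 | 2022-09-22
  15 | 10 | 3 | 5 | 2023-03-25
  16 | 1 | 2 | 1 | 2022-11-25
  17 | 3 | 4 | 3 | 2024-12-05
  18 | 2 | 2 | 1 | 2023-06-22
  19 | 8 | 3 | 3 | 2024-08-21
SELECT name, stock FROM products WHERE stock > 63

Execution result:
name | stock
Printer | 99
Mouse | 64
Keyboard | 133
Charger | 105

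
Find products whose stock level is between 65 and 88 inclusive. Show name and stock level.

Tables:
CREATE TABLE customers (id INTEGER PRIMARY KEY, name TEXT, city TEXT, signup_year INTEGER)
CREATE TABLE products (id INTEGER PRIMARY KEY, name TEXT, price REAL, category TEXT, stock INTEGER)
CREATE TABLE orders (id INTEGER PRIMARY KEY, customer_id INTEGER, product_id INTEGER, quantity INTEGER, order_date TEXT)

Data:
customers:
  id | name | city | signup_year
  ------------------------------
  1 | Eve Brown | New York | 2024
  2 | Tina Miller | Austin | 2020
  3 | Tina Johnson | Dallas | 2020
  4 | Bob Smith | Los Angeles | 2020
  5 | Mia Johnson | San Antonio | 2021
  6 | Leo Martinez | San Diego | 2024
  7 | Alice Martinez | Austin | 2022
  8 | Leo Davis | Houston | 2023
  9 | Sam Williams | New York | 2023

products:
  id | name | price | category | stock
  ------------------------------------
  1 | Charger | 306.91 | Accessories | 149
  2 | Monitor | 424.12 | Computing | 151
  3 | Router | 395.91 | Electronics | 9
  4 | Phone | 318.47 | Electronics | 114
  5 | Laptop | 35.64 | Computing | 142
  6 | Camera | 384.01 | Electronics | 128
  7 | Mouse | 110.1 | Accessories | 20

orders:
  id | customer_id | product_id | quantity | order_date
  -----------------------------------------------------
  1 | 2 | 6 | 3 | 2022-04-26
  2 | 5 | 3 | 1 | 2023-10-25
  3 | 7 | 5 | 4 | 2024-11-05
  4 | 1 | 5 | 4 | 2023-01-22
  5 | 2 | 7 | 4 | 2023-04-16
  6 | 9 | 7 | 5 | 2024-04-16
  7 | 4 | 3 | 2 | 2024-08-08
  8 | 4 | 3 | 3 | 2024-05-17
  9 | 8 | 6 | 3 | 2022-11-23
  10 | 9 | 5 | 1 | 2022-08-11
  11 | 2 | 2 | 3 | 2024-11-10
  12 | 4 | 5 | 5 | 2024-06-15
SELECT name, stock FROM products WHERE stock BETWEEN 65 AND 88

Execution result:
(no rows)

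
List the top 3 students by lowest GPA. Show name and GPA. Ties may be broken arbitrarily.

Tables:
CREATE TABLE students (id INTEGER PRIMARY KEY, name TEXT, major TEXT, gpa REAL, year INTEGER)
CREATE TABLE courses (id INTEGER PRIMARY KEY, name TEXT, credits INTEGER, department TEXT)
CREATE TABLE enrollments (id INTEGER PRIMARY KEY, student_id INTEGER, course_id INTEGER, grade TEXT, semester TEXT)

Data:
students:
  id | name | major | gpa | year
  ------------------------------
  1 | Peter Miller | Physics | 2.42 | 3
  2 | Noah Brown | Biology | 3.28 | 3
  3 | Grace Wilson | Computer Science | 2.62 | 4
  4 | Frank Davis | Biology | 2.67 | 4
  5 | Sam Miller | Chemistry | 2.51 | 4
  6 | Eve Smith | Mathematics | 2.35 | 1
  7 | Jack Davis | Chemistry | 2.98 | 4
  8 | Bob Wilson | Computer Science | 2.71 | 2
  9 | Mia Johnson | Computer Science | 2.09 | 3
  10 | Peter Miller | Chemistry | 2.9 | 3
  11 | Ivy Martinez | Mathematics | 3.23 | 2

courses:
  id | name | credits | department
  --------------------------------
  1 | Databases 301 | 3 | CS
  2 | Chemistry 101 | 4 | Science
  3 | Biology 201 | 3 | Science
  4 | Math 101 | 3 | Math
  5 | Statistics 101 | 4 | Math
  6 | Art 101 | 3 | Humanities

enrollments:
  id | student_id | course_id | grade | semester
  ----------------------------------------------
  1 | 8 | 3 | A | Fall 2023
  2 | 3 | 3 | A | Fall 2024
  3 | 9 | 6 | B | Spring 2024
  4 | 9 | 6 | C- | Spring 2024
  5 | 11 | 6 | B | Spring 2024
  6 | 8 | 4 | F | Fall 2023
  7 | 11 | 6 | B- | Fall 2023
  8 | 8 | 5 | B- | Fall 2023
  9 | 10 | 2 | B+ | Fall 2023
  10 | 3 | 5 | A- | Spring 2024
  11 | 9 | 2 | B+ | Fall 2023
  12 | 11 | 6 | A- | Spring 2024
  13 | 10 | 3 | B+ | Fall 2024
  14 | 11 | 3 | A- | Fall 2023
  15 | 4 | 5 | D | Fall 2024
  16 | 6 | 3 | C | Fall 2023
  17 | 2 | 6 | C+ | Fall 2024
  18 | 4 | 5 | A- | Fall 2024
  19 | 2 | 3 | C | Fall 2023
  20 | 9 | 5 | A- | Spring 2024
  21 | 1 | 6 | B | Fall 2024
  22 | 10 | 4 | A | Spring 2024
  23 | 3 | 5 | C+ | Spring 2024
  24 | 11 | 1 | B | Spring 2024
SELECT name, gpa FROM students ORDER BY gpa ASC LIMIT 3

Execution result:
name | gpa
Mia Johnson | 2.09
Eve Smith | 2.35
Peter Miller | 2.42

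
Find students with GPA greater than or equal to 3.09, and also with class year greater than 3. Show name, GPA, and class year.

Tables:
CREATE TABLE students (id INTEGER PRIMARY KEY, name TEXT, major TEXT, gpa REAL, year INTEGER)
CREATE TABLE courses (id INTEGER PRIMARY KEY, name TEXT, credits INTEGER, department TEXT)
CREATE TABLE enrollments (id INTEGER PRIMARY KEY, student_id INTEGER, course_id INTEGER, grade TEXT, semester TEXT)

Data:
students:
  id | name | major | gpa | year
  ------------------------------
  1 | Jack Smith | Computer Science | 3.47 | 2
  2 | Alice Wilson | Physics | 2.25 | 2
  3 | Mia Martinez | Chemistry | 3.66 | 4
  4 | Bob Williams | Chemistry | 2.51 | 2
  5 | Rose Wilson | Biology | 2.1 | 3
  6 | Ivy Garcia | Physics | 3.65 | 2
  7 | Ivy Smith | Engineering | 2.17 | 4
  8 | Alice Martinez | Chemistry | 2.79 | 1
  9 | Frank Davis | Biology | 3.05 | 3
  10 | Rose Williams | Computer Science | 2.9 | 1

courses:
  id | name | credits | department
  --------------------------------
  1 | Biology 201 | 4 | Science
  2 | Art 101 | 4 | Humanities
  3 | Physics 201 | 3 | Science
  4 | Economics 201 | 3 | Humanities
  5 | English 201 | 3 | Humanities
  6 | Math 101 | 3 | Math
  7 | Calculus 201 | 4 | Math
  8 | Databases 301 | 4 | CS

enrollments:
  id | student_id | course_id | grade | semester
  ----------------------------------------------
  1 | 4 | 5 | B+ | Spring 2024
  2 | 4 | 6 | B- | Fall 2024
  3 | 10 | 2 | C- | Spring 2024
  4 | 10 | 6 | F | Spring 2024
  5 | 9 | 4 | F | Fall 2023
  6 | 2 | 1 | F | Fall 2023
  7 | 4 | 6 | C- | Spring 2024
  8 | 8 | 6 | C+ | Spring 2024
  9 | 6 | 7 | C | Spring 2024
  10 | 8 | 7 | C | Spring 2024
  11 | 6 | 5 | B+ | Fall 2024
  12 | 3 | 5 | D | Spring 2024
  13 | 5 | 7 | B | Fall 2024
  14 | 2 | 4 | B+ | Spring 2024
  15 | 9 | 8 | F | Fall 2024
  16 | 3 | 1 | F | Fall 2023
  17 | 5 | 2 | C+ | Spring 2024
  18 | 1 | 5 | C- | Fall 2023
SELECT name, gpa, year FROM students WHERE gpa >= 3.09 AND year > 3

Execution result:
name | gpa | year
Mia Martinez | 3.66 | 4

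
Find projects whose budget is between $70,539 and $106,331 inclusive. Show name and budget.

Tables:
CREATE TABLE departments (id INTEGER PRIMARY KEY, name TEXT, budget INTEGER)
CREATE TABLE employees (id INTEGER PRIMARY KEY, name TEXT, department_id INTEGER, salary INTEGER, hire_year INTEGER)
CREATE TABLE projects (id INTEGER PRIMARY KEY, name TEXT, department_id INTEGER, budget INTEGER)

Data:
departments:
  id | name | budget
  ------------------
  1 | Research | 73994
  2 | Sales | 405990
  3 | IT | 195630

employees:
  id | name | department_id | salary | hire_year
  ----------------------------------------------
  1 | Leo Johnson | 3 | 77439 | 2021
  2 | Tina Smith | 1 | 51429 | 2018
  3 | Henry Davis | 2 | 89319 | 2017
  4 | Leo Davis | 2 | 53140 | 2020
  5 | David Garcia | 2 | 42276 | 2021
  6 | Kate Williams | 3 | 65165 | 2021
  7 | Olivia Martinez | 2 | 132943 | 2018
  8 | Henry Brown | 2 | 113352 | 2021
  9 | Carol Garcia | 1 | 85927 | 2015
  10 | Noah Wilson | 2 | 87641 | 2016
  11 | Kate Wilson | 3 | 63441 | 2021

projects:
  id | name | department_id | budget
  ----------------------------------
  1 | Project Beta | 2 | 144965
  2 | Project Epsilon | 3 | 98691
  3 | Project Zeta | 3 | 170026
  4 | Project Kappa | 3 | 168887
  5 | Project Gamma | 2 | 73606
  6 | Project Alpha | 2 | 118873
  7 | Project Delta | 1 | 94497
SELECT name, budget FROM projects WHERE budget BETWEEN 70539 AND 106331

Execution result:
name | budget
Project Epsilon | 98691
Project Gamma | 73606
Project Delta | 94497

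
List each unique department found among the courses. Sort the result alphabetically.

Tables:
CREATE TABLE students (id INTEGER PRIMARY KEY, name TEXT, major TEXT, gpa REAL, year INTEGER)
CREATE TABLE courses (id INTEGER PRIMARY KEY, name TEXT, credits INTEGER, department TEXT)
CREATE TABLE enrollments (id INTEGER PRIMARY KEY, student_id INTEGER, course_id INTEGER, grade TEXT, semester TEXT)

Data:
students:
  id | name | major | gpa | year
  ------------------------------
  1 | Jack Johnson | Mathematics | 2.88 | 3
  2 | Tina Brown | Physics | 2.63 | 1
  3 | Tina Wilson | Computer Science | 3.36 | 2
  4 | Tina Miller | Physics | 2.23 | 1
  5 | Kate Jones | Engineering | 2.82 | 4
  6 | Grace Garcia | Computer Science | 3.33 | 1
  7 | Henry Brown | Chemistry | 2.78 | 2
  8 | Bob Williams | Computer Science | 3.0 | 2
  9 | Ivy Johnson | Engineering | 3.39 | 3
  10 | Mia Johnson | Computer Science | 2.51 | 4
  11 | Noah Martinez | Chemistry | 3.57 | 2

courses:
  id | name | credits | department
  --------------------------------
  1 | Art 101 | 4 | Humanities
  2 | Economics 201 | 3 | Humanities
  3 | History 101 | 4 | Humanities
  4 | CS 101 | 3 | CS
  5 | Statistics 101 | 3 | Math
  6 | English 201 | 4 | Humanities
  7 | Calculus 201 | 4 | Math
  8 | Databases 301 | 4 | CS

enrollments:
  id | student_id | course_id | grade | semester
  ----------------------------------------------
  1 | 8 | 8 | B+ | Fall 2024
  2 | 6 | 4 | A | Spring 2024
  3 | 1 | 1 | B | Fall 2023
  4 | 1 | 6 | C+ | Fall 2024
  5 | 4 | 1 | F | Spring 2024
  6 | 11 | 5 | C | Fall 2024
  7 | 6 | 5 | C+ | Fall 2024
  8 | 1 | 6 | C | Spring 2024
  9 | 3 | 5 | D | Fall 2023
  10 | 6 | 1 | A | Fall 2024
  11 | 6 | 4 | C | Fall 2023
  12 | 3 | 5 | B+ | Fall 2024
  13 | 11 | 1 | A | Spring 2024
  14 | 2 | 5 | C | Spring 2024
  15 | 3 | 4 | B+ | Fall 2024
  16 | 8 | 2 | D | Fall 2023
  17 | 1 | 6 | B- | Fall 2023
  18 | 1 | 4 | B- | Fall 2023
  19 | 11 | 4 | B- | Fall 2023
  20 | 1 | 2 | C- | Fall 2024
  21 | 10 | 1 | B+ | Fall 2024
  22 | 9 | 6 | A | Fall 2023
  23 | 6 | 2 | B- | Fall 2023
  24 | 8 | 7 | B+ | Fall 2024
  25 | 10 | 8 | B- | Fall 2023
SELECT DISTINCT department FROM courses ORDER BY department

Execution result:
department
CS
Humanities
Math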